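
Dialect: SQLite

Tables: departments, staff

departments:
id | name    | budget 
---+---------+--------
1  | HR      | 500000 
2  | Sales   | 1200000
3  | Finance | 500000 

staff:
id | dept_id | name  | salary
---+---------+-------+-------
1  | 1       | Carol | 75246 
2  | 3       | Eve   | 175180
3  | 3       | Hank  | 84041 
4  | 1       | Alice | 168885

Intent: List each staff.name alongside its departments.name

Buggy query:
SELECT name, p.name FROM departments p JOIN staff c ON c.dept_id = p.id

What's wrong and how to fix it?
Bug: Both tables have a 'name' column; the unqualified reference is ambiguous

Fix: Qualify the column with its table alias (c.name)

Corrected query:
SELECT c.name, p.name FROM departments p JOIN staff c ON c.dept_id = p.id

Result:
name  | name   
------+--------
Carol | HR     
Eve   | Finance
Hank  | Finance
Alice | HR     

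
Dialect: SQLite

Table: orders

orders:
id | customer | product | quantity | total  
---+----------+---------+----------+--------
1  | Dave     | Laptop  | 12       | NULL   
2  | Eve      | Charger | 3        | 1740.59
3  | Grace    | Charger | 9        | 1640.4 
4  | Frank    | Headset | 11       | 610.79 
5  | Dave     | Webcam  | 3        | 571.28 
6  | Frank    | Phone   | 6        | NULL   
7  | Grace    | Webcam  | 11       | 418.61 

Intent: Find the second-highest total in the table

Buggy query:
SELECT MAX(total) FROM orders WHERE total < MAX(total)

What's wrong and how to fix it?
Bug: MAX(total) on the right of the comparison is an aggregate-in-WHERE error

Fix: Compute the overall MAX in a subquery, then take MAX of rows below it

Corrected query:
SELECT MAX(total) FROM orders WHERE total < (SELECT MAX(total) FROM orders)

Result:
MAX(total)
----------
1640.4    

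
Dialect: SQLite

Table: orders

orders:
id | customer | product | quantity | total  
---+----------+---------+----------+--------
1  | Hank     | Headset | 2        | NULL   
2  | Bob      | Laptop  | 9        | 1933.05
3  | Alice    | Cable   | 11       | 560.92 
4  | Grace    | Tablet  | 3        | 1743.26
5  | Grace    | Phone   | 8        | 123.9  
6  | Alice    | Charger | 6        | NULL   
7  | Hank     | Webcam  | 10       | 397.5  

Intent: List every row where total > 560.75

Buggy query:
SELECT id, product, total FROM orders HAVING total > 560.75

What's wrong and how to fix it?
Bug: This is a non-aggregate query (no GROUP BY, no aggregates), so in SQLite the HAVING clause is invalid here; a row-level condition belongs in WHERE

Fix: Use WHERE for row-level filtering

Corrected query:
SELECT id, product, total FROM orders WHERE total > 560.75

Result:
id | product | total  
---+---------+--------
2  | Laptop  | 1933.05
3  | Cable   | 560.92 
4  | Tablet  | 1743.26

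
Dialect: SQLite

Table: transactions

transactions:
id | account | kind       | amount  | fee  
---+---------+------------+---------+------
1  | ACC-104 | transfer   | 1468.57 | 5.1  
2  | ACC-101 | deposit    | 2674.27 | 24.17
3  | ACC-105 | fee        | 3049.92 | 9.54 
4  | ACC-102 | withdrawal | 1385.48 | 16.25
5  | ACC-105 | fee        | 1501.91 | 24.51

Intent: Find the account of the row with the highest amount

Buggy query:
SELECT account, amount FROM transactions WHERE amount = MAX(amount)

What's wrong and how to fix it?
Bug: WHERE is evaluated per row; an aggregate over the whole table isn't defined there

Fix: Use a subquery: WHERE amount = (SELECT MAX(amount) FROM transactions)

Corrected query:
SELECT account, amount FROM transactions WHERE amount = (SELECT MAX(amount) FROM transactions)

Result:
account | amount 
--------+--------
ACC-105 | 3049.92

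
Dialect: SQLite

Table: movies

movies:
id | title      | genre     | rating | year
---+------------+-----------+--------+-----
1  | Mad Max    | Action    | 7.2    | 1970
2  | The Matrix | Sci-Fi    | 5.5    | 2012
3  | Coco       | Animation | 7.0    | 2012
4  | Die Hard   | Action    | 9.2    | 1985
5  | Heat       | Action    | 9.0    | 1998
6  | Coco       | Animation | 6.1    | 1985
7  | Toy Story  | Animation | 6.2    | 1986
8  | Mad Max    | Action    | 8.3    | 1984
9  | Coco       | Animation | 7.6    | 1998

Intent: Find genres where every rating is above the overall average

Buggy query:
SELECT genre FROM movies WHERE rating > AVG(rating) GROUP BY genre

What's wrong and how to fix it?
Bug: WHERE evaluates per row before aggregation, so AVG() is unavailable

Fix: Use a subquery for AVG and a HAVING MIN(...) filter so the condition holds for every row in the group

Corrected query:
SELECT genre FROM movies GROUP BY genre HAVING MIN(rating) > (SELECT AVG(rating) FROM movies)

Result:
(no rows)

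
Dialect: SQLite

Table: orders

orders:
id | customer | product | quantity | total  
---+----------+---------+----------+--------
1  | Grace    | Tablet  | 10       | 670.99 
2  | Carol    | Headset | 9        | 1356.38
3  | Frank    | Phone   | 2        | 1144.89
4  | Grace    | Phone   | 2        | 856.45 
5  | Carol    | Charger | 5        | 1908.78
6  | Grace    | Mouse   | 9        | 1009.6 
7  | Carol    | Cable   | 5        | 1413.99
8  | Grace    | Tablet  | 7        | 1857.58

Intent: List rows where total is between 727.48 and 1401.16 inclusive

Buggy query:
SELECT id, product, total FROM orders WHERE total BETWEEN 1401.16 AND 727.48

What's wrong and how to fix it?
Bug: The bounds are reversed; BETWEEN a AND b requires a <= b to match anything

Fix: Swap the bounds so the smaller value comes first

Corrected query:
SELECT id, product, total FROM orders WHERE total BETWEEN 727.48 AND 1401.16

Result:
id | product | total  
---+---------+--------
2  | Headset | 1356.38
3  | Phone   | 1144.89
4  | Phone   | 856.45 
6  | Mouse   | 1009.6 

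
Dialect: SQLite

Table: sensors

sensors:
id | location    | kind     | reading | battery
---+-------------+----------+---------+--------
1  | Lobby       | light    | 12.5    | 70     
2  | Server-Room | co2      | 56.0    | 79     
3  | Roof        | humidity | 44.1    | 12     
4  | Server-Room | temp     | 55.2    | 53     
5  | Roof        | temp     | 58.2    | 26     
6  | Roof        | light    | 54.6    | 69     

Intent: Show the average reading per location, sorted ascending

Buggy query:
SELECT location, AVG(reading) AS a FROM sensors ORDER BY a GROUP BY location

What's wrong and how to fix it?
Bug: GROUP BY must precede ORDER BY

Fix: Reorder: SELECT … FROM … GROUP BY … ORDER BY …

Corrected query:
SELECT location, AVG(reading) AS a FROM sensors GROUP BY location ORDER BY a

Result:
location    | a   
------------+-----
Lobby       | 12.5
Roof        | 52.3
Server-Room | 55.6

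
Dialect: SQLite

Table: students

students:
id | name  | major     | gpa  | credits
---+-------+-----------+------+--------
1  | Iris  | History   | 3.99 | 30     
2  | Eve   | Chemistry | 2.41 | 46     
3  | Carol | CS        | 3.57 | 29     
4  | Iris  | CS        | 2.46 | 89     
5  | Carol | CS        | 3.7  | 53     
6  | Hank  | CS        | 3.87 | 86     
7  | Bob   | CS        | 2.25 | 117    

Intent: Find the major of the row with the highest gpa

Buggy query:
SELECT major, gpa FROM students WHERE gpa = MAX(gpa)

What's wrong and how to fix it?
Bug: WHERE is evaluated per row; an aggregate over the whole table isn't defined there

Fix: Wrap MAX in a scalar subquery so WHERE compares against a single value

Corrected query:
SELECT major, gpa FROM students WHERE gpa = (SELECT MAX(gpa) FROM students)

Result:
major   | gpa 
--------+-----
History | 3.99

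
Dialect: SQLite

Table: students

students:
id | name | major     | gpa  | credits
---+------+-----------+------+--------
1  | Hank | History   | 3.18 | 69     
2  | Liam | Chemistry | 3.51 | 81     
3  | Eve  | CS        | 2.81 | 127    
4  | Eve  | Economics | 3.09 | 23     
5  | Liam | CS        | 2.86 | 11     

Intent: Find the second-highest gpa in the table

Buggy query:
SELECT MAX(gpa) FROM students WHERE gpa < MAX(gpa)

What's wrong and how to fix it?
Bug: The inner MAX is an aggregate inside WHERE, which is not allowed

Fix: Compute the overall MAX in a subquery, then take MAX of rows below it

Corrected query:
SELECT MAX(gpa) FROM students WHERE gpa < (SELECT MAX(gpa) FROM students)

Result:
MAX(gpa)
--------
3.18    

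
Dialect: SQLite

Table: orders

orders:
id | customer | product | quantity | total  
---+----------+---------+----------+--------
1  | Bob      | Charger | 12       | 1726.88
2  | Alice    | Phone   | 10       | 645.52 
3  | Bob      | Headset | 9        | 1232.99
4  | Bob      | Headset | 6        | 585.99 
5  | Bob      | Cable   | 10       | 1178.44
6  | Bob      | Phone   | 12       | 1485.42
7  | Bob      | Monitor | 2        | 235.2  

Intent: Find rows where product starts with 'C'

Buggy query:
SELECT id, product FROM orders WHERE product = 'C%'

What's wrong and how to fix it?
Bug: '=' compares the literal string including the % character; pattern matching needs LIKE

Fix: Use LIKE for wildcard pattern matching

Corrected query:
SELECT id, product FROM orders WHERE product LIKE 'C%'

Result:
id | product
---+--------
1  | Charger
5  | Cable  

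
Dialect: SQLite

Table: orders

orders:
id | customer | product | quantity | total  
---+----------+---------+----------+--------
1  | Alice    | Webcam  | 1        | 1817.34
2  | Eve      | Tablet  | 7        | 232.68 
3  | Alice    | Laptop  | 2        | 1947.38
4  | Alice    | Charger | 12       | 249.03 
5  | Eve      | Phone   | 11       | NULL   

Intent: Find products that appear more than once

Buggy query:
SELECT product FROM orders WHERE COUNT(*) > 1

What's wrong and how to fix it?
Bug: COUNT(*) is an aggregate and cannot be used in WHERE

Fix: Group first, then use HAVING for the count condition

Corrected query:
SELECT product FROM orders GROUP BY product HAVING COUNT(*) > 1

Result:
(no rows)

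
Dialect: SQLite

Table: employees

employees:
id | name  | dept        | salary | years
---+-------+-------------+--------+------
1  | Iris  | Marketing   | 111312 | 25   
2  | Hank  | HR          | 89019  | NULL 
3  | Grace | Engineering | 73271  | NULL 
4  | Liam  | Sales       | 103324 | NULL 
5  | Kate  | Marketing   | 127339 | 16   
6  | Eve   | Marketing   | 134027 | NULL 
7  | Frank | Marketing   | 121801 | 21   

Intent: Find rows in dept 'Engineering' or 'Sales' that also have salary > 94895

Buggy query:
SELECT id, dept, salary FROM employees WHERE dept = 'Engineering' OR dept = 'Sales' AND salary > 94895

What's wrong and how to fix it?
Bug: AND binds tighter than OR, so this parses as dept = 'Engineering' OR (dept = 'Sales' AND salary > 94895)

Fix: Add parentheses around the OR so the AND applies to both alternatives

Corrected query:
SELECT id, dept, salary FROM employees WHERE (dept = 'Engineering' OR dept = 'Sales') AND salary > 94895

Result:
id | dept  | salary
---+-------+-------
4  | Sales | 103324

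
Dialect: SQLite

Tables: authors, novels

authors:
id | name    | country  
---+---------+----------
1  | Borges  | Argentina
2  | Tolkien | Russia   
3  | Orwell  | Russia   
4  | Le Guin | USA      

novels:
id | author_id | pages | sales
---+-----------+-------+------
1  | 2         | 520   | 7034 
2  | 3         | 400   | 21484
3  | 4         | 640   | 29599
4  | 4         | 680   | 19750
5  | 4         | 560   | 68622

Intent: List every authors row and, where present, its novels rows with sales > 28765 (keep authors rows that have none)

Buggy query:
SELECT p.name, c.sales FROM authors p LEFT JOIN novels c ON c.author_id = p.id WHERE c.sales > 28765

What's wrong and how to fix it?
Bug: Filtering c.sales in WHERE discards the NULL rows produced by LEFT JOIN, turning it into an inner join

Fix: Move the right-table condition into the ON clause so unmatched parents are kept

Corrected query:
SELECT p.name, c.sales FROM authors p LEFT JOIN novels c ON c.author_id = p.id AND c.sales > 28765

Result:
name    | sales
--------+------
Borges  | NULL 
Tolkien | NULL 
Orwell  | NULL 
Le Guin | 29599
Le Guin | 68622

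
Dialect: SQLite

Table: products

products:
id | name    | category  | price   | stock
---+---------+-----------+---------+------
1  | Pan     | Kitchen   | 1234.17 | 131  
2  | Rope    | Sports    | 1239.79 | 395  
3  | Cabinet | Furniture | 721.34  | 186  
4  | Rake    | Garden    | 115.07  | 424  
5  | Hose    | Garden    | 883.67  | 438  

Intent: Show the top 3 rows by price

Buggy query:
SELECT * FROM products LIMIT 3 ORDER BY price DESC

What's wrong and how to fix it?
Bug: ORDER BY cannot follow LIMIT; LIMIT is the final clause

Fix: Swap the clauses: ORDER BY first, then LIMIT

Corrected query:
SELECT * FROM products ORDER BY price DESC LIMIT 3

Result:
id | name | category | price   | stock
---+------+----------+---------+------
2  | Rope | Sports   | 1239.79 | 395  
1  | Pan  | Kitchen  | 1234.17 | 131  
5  | Hose | Garden   | 883.67  | 438  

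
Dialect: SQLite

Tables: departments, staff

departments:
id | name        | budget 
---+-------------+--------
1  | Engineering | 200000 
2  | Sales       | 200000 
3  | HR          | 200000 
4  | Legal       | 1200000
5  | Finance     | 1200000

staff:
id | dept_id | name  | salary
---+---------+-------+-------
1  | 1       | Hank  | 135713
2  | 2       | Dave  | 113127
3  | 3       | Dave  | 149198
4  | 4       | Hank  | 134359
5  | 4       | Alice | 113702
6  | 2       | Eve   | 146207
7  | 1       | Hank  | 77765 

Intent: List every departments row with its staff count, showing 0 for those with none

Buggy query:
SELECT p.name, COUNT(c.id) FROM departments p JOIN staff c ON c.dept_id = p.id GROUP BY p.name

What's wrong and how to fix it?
Bug: An inner join excludes parents with zero children

Fix: Switch to LEFT JOIN to retain unmatched parent rows

Corrected query:
SELECT p.name, COUNT(c.id) FROM departments p LEFT JOIN staff c ON c.dept_id = p.id GROUP BY p.name

Result:
name        | COUNT(c.id)
------------+------------
Engineering | 2          
Finance     | 0          
HR          | 1          
Legal       | 2          
Sales       | 2          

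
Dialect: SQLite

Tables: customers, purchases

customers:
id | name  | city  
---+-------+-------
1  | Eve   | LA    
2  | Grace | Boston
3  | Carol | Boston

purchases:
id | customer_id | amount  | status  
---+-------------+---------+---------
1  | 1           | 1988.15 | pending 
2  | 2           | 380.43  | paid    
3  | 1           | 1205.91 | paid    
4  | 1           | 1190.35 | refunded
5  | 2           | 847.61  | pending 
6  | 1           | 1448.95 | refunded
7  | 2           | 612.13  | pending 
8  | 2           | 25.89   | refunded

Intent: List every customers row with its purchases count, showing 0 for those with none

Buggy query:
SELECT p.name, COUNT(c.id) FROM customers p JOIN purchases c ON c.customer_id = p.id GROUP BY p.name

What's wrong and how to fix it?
Bug: INNER JOIN drops customers rows that have no matching purchases rows

Fix: Use LEFT JOIN so parents without children still appear (COUNT(c.id) gives 0)

Corrected query:
SELECT p.name, COUNT(c.id) FROM customers p LEFT JOIN purchases c ON c.customer_id = p.id GROUP BY p.name

Result:
name  | COUNT(c.id)
------+------------
Carol | 0          
Eve   | 4          
Grace | 4          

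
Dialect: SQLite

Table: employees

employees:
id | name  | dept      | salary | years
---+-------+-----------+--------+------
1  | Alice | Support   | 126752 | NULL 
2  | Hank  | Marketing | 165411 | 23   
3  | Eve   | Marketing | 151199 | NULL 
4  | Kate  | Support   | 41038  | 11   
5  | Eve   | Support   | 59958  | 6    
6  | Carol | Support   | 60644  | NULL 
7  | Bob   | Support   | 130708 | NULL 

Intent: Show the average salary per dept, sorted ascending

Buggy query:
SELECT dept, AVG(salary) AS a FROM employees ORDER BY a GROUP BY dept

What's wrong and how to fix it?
Bug: GROUP BY must precede ORDER BY

Fix: Reorder: SELECT … FROM … GROUP BY … ORDER BY …

Corrected query:
SELECT dept, AVG(salary) AS a FROM employees GROUP BY dept ORDER BY a

Result:
dept      | a     
----------+-------
Support   | 83820 
Marketing | 158305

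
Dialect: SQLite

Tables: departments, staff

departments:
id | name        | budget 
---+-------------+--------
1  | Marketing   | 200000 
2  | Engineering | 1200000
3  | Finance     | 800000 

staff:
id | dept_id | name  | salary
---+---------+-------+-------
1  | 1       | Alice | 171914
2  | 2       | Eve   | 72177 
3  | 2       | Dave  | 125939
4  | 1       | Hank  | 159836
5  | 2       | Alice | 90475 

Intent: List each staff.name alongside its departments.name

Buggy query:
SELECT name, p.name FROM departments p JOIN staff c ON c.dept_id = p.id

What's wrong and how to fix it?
Bug: Both tables have a 'name' column; the unqualified reference is ambiguous

Fix: Qualify the column with its table alias (c.name)

Corrected query:
SELECT c.name, p.name FROM departments p JOIN staff c ON c.dept_id = p.id

Result:
name  | name       
------+------------
Alice | Marketing  
Eve   | Engineering
Dave  | Engineering
Hank  | Marketing  
Alice | Engineering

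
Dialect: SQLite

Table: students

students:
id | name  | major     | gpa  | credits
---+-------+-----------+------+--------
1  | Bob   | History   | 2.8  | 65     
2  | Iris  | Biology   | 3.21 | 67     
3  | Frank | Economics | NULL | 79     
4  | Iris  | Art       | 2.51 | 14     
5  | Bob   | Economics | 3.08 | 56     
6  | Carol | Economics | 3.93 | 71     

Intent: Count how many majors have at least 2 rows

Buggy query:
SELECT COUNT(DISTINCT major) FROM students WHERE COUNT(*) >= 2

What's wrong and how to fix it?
Bug: COUNT(*) cannot appear in WHERE; the per-group count doesn't exist yet

Fix: Use a subquery that GROUPs and filters with HAVING, then count its rows

Corrected query:
SELECT COUNT(*) FROM (SELECT major FROM students GROUP BY major HAVING COUNT(*) >= 2)

Result:
COUNT(*)
--------
1       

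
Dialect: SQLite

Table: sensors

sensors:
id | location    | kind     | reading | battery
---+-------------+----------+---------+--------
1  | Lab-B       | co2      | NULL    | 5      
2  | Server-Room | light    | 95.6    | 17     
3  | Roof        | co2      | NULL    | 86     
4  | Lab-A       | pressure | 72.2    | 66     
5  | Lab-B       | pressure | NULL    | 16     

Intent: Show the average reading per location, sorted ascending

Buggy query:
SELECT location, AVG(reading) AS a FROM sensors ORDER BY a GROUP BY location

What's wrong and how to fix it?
Bug: ORDER BY appears before GROUP BY; SQL clause order requires GROUP BY first

Fix: Reorder: SELECT … FROM … GROUP BY … ORDER BY …

Corrected query:
SELECT location, AVG(reading) AS a FROM sensors GROUP BY location ORDER BY a

Result:
location    | a   
------------+-----
Lab-B       | NULL
Roof        | NULL
Lab-A       | 72.2
Server-Room | 95.6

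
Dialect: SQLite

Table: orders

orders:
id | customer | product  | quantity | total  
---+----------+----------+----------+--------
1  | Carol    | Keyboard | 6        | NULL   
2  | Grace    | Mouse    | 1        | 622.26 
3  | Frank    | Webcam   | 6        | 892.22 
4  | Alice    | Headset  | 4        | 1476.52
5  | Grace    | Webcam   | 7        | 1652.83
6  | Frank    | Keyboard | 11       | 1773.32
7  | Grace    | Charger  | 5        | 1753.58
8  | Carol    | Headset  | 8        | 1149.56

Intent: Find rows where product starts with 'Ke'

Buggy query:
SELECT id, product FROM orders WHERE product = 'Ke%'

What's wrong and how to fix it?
Bug: Wildcards only work with LIKE; '=' treats '%' as a literal character

Fix: Use LIKE for wildcard pattern matching

Corrected query:
SELECT id, product FROM orders WHERE product LIKE 'Ke%'

Result:
id | product 
---+---------
1  | Keyboard
6  | Keyboard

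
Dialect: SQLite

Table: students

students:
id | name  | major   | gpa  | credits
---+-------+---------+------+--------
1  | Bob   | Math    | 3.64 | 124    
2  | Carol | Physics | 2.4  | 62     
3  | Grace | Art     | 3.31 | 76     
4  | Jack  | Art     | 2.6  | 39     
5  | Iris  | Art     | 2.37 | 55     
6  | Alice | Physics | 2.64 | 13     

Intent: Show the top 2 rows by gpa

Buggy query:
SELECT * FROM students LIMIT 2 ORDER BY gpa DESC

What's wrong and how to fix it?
Bug: LIMIT must come after ORDER BY

Fix: Sort with ORDER BY, then apply LIMIT

Corrected query:
SELECT * FROM students ORDER BY gpa DESC LIMIT 2

Result:
id | name  | major | gpa  | credits
---+-------+-------+------+--------
1  | Bob   | Math  | 3.64 | 124    
3  | Grace | Art   | 3.31 | 76     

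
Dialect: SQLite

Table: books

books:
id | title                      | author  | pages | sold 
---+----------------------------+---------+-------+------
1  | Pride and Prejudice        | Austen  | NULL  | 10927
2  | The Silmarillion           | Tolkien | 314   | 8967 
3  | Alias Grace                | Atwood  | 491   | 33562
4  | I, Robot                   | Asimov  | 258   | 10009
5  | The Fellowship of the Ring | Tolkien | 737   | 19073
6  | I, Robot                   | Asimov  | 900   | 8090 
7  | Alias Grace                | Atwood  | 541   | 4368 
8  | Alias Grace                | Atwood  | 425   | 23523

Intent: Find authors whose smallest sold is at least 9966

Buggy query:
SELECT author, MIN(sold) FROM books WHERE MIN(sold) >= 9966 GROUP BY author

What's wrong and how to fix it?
Bug: MIN() in WHERE is a misuse of aggregate

Fix: Use HAVING for the per-group MIN condition

Corrected query:
SELECT author, MIN(sold) FROM books GROUP BY author HAVING MIN(sold) >= 9966

Result:
author | MIN(sold)
-------+----------
Austen | 10927    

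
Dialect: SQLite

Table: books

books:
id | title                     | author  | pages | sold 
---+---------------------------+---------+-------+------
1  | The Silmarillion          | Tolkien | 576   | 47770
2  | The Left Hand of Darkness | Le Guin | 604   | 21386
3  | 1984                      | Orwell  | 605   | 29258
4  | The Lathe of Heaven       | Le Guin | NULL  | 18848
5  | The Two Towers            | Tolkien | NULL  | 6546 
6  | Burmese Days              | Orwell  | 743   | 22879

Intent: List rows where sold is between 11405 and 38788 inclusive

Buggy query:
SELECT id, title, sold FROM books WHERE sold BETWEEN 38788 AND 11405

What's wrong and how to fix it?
Bug: The bounds are reversed; BETWEEN a AND b requires a <= b to match anything

Fix: Swap the bounds so the smaller value comes first

Corrected query:
SELECT id, title, sold FROM books WHERE sold BETWEEN 11405 AND 38788

Result:
id | title                     | sold 
---+---------------------------+------
2  | The Left Hand of Darkness | 21386
3  | 1984                      | 29258
4  | The Lathe of Heaven       | 18848
6  | Burmese Days              | 22879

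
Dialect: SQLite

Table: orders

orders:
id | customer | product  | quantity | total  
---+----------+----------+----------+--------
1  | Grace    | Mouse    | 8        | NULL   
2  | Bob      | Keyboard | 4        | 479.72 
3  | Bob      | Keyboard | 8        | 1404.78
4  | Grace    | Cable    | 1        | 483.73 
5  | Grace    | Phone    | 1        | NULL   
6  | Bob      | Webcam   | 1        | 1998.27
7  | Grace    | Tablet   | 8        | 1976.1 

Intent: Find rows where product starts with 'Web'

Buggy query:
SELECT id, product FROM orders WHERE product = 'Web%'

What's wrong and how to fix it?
Bug: Wildcards only work with LIKE; '=' treats '%' as a literal character

Fix: Use LIKE for wildcard pattern matching

Corrected query:
SELECT id, product FROM orders WHERE product LIKE 'Web%'

Result:
id | product
---+--------
6  | Webcam 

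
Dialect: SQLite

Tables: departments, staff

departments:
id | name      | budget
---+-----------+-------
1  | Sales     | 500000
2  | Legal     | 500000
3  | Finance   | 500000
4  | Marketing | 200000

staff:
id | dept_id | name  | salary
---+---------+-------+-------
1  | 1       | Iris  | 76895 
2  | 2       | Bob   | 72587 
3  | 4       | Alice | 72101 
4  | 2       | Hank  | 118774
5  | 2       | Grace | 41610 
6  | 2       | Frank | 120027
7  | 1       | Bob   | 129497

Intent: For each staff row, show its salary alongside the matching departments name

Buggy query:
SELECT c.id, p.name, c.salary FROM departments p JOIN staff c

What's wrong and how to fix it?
Bug: Missing join condition: each staff row is matched to all departments rows instead of just its own

Fix: Specify the join condition linking the foreign key to the parent id

Corrected query:
SELECT c.id, p.name, c.salary FROM departments p JOIN staff c ON c.dept_id = p.id

Result:
id | name      | salary
---+-----------+-------
1  | Sales     | 76895 
2  | Legal     | 72587 
3  | Marketing | 72101 
4  | Legal     | 118774
5  | Legal     | 41610 
6  | Legal     | 120027
7  | Sales     | 129497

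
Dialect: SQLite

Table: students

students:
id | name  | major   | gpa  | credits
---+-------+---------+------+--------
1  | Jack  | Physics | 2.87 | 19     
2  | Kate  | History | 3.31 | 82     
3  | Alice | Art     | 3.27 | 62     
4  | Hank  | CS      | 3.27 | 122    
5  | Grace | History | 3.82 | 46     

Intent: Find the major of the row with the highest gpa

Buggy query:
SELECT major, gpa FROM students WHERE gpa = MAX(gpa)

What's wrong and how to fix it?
Bug: WHERE is evaluated per row; an aggregate over the whole table isn't defined there

Fix: Wrap MAX in a scalar subquery so WHERE compares against a single value

Corrected query:
SELECT major, gpa FROM students WHERE gpa = (SELECT MAX(gpa) FROM students)

Result:
major   | gpa 
--------+-----
History | 3.82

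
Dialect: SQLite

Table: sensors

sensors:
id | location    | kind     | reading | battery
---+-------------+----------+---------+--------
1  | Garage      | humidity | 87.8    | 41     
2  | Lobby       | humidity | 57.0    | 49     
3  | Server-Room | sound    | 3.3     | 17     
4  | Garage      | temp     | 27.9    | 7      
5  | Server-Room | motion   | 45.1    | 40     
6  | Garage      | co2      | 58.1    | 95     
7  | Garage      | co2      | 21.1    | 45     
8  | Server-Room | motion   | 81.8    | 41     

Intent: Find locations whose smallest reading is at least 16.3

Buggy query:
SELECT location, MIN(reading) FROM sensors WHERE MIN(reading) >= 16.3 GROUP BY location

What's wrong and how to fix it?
Bug: Aggregates like MIN are computed per group after WHERE runs

Fix: Use HAVING for the per-group MIN condition

Corrected query:
SELECT location, MIN(reading) FROM sensors GROUP BY location HAVING MIN(reading) >= 16.3

Result:
location | MIN(reading)
---------+-------------
Garage   | 21.1        
Lobby    | 57          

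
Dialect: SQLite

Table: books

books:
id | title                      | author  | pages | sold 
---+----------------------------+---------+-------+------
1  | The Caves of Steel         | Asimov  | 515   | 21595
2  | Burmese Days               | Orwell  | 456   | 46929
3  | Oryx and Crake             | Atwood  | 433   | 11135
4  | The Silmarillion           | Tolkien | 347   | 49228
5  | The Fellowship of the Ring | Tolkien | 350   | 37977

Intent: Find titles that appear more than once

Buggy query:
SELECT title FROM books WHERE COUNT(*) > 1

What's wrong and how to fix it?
Bug: WHERE can't reference COUNT(*); aggregates are computed after WHERE

Fix: Group first, then use HAVING for the count condition

Corrected query:
SELECT title FROM books GROUP BY title HAVING COUNT(*) > 1

Result:
(no rows)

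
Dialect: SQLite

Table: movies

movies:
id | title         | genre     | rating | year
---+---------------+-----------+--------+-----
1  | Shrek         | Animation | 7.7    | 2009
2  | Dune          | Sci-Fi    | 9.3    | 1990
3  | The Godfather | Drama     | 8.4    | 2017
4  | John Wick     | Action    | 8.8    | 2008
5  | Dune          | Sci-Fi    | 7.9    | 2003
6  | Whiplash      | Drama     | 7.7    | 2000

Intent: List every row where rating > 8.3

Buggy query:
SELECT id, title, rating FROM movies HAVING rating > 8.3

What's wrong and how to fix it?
Bug: HAVING filters the output of aggregation, but this query has no GROUP BY and no aggregate functions, so SQLite rejects it (HAVING clause on a non-aggregate query); the condition here is per row

Fix: Use WHERE for row-level filtering

Corrected query:
SELECT id, title, rating FROM movies WHERE rating > 8.3

Result:
id | title         | rating
---+---------------+-------
2  | Dune          | 9.3   
3  | The Godfather | 8.4   
4  | John Wick     | 8.8   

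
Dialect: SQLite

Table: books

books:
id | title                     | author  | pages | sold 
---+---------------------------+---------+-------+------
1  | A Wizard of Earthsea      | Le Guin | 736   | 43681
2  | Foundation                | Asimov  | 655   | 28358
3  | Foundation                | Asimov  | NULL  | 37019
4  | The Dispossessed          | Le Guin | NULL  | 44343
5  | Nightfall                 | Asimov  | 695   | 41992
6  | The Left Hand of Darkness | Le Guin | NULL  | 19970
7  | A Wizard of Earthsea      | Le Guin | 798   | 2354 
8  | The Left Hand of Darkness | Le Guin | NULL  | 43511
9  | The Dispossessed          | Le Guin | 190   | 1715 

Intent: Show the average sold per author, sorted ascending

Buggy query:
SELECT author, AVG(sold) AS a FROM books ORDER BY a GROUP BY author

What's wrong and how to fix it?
Bug: GROUP BY must precede ORDER BY

Fix: Move ORDER BY to the end, after GROUP BY

Corrected query:
SELECT author, AVG(sold) AS a FROM books GROUP BY author ORDER BY a

Result:
author  | a           
--------+-------------
Le Guin | 25929       
Asimov  | 35789.666667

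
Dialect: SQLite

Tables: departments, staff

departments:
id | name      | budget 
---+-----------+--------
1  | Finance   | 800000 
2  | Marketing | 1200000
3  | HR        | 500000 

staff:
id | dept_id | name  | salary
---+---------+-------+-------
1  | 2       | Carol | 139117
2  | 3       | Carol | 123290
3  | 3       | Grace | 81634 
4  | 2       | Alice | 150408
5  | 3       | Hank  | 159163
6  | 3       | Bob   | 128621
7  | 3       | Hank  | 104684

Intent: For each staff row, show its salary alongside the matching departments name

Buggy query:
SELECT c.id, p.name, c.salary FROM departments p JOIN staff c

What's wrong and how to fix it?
Bug: JOIN with no ON clause produces a cartesian product; every staff row pairs with every departments row

Fix: Add ON c.dept_id = p.id to the JOIN

Corrected query:
SELECT c.id, p.name, c.salary FROM departments p JOIN staff c ON c.dept_id = p.id

Result:
id | name      | salary
---+-----------+-------
1  | Marketing | 139117
2  | HR        | 123290
3  | HR        | 81634 
4  | Marketing | 150408
5  | HR        | 159163
6  | HR        | 128621
7  | HR        | 104684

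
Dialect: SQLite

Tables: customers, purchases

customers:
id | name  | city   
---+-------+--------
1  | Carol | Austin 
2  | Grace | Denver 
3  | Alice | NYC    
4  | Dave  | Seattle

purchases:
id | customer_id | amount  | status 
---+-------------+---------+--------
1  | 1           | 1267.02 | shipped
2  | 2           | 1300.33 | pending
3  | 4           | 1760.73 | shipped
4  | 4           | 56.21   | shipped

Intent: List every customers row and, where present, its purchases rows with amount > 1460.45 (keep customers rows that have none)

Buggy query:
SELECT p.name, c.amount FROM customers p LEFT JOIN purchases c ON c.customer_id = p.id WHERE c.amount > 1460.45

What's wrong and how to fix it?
Bug: Filtering c.amount in WHERE discards the NULL rows produced by LEFT JOIN, turning it into an inner join

Fix: Put 'c.amount > 1460.45' in the JOIN's ON clause instead of WHERE

Corrected query:
SELECT p.name, c.amount FROM customers p LEFT JOIN purchases c ON c.customer_id = p.id AND c.amount > 1460.45

Result:
name  | amount 
------+--------
Carol | NULL   
Grace | NULL   
Alice | NULL   
Dave  | 1760.73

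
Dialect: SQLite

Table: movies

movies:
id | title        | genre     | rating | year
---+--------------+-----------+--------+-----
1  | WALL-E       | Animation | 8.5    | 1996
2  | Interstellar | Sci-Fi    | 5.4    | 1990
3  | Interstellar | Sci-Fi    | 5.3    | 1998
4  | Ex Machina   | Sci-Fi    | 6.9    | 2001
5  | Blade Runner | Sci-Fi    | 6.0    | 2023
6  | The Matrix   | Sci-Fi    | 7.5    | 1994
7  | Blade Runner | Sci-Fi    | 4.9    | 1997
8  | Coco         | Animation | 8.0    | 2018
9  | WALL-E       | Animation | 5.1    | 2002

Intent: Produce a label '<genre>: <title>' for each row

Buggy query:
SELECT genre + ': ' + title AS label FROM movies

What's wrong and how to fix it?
Bug: SQLite uses || for string concatenation; + coerces text to numbers (yielding 0)

Fix: Use the || operator for string concatenation

Corrected query:
SELECT genre || ': ' || title AS label FROM movies

Result:
label               
--------------------
Animation: WALL-E   
Sci-Fi: Interstellar
Sci-Fi: Interstellar
Sci-Fi: Ex Machina  
Sci-Fi: Blade Runner
Sci-Fi: The Matrix  
Sci-Fi: Blade Runner
Animation: Coco     
Animation: WALL-E   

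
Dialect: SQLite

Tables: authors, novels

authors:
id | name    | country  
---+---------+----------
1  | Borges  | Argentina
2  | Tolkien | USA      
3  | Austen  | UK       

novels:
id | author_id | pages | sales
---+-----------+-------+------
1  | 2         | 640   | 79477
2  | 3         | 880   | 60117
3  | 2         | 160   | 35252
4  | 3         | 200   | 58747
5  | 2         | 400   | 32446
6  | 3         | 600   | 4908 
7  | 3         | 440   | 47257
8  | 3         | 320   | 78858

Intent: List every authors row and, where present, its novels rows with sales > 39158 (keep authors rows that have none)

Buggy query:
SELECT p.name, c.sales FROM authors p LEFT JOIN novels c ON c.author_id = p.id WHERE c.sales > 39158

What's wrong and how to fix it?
Bug: Filtering c.sales in WHERE discards the NULL rows produced by LEFT JOIN, turning it into an inner join

Fix: Put 'c.sales > 39158' in the JOIN's ON clause instead of WHERE

Corrected query:
SELECT p.name, c.sales FROM authors p LEFT JOIN novels c ON c.author_id = p.id AND c.sales > 39158

Result:
name    | sales
--------+------
Borges  | NULL 
Tolkien | 79477
Austen  | 47257
Austen  | 58747
Austen  | 60117
Austen  | 78858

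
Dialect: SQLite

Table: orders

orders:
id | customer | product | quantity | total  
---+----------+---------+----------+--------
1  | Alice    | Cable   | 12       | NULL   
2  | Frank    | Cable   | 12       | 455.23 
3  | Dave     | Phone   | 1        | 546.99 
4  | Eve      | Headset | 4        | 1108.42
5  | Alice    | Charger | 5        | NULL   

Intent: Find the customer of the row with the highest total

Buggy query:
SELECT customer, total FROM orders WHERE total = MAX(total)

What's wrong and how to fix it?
Bug: MAX(total) is an aggregate and cannot be used directly in WHERE

Fix: Use a subquery: WHERE total = (SELECT MAX(total) FROM orders)

Corrected query:
SELECT customer, total FROM orders WHERE total = (SELECT MAX(total) FROM orders)

Result:
customer | total  
---------+--------
Eve      | 1108.42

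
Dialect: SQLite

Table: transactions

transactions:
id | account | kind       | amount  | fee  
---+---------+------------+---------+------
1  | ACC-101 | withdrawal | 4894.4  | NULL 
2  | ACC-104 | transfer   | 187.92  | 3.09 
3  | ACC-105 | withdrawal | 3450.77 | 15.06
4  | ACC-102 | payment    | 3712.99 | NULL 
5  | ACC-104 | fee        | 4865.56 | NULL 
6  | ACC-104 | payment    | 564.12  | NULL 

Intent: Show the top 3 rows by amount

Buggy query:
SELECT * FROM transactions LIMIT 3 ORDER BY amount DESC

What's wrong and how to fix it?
Bug: LIMIT must come after ORDER BY

Fix: Swap the clauses: ORDER BY first, then LIMIT

Corrected query:
SELECT * FROM transactions ORDER BY amount DESC LIMIT 3

Result:
id | account | kind       | amount  | fee 
---+---------+------------+---------+-----
1  | ACC-101 | withdrawal | 4894.4  | NULL
5  | ACC-104 | fee        | 4865.56 | NULL
4  | ACC-102 | payment    | 3712.99 | NULL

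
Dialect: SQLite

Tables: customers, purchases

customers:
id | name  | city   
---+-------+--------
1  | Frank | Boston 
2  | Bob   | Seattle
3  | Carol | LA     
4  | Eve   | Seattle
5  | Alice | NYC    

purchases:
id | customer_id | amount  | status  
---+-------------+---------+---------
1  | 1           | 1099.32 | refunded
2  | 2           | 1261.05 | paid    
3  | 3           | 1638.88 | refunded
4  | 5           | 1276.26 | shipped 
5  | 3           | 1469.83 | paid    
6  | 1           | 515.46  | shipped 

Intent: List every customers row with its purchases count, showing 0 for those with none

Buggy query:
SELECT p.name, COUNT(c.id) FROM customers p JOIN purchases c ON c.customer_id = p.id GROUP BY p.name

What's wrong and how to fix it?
Bug: INNER JOIN drops customers rows that have no matching purchases rows

Fix: Use LEFT JOIN so parents without children still appear (COUNT(c.id) gives 0)

Corrected query:
SELECT p.name, COUNT(c.id) FROM customers p LEFT JOIN purchases c ON c.customer_id = p.id GROUP BY p.name

Result:
name  | COUNT(c.id)
------+------------
Alice | 1          
Bob   | 1          
Carol | 2          
Eve   | 0          
Frank | 2          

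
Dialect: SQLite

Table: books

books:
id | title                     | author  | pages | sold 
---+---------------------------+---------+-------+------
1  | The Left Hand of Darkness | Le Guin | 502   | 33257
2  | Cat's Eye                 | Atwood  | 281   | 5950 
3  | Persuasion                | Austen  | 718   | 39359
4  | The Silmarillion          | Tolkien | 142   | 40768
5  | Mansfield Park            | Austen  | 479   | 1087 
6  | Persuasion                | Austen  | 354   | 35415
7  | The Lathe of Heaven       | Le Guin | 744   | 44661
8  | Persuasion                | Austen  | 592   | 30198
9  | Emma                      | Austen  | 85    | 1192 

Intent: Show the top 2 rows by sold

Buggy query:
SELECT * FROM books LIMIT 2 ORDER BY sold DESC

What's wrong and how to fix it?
Bug: LIMIT must come after ORDER BY

Fix: Sort with ORDER BY, then apply LIMIT

Corrected query:
SELECT * FROM books ORDER BY sold DESC LIMIT 2

Result:
id | title               | author  | pages | sold 
---+---------------------+---------+-------+------
7  | The Lathe of Heaven | Le Guin | 744   | 44661
4  | The Silmarillion    | Tolkien | 142   | 40768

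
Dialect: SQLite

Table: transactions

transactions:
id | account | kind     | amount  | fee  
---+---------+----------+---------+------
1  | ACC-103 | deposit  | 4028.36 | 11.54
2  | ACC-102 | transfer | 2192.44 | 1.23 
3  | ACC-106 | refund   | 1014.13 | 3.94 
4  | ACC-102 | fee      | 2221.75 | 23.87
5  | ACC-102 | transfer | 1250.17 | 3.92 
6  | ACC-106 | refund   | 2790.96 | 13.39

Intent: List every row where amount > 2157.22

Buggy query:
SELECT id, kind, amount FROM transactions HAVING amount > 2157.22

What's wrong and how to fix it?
Bug: HAVING filters the output of aggregation, but this query has no GROUP BY and no aggregate functions, so SQLite rejects it (HAVING clause on a non-aggregate query); the condition here is per row

Fix: Replace HAVING with WHERE since the condition applies to individual rows

Corrected query:
SELECT id, kind, amount FROM transactions WHERE amount > 2157.22

Result:
id | kind     | amount 
---+----------+--------
1  | deposit  | 4028.36
2  | transfer | 2192.44
4  | fee      | 2221.75
6  | refund   | 2790.96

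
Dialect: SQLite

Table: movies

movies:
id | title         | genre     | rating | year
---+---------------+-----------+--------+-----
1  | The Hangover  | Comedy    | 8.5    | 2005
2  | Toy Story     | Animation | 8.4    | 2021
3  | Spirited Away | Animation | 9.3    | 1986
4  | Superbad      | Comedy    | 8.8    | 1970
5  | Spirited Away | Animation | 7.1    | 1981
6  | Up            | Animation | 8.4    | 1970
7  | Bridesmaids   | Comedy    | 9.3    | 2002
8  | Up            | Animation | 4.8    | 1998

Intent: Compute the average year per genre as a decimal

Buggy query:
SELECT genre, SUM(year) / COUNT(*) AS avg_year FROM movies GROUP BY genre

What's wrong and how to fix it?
Bug: Both operands are integers, so '/' performs integer division and truncates

Fix: Multiply by 1.0 (or CAST to REAL) to force floating-point division

Corrected query:
SELECT genre, SUM(year) * 1.0 / COUNT(*) AS avg_year FROM movies GROUP BY genre

Result:
genre     | avg_year   
----------+------------
Animation | 1991.2     
Comedy    | 1992.333333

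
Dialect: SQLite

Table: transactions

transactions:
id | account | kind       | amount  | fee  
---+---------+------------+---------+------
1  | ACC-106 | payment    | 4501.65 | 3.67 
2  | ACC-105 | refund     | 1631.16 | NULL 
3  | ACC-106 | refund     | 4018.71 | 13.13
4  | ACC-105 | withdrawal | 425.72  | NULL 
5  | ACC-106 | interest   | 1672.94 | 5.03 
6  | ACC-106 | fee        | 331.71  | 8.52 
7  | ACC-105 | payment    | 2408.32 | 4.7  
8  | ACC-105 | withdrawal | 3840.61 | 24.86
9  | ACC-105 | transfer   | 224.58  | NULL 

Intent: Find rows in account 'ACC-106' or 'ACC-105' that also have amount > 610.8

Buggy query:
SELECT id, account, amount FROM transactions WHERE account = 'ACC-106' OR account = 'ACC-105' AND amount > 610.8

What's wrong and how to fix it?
Bug: AND binds tighter than OR, so this parses as account = 'ACC-106' OR (account = 'ACC-105' AND amount > 610.8)

Fix: Group the OR with parentheses (or use IN), then AND the threshold

Corrected query:
SELECT id, account, amount FROM transactions WHERE (account = 'ACC-106' OR account = 'ACC-105') AND amount > 610.8

Result:
id | account | amount 
---+---------+--------
1  | ACC-106 | 4501.65
2  | ACC-105 | 1631.16
3  | ACC-106 | 4018.71
5  | ACC-106 | 1672.94
7  | ACC-105 | 2408.32
8  | ACC-105 | 3840.61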